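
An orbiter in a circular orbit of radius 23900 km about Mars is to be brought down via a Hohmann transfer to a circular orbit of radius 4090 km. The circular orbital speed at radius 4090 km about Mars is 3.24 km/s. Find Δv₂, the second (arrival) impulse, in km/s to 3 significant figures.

From the circular-orbit relation v² = μ/r at r = 4090 km: μ = v²r = (3.24)² × 4090 = 42935.2 km³/s².
Transfer-ellipse semi-major axis a_t = (r₁ + r₂)/2 = (23900 + 4090)/2 = 13995 km.
On the circular orbit at r = 4090 km, v_c = √(μ/r) = 3.2400 km/s.
Vis-viva on the transfer ellipse at r = 4090 km gives v_t = √[μ(2/r − 1/a_t)] = 4.2341 km/s.
Δv₂ = |v_t − v_c| = |4.2341 − 3.2400| = 0.9941 km/s.

Δv₂ = 0.994 km/s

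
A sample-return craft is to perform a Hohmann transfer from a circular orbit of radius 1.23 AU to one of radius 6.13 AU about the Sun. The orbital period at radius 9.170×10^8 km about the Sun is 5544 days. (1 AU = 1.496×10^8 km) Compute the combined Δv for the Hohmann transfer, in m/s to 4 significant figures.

From Kepler's third law T² = 4π²r³/μ at r = 9.170×10^8 km, T = 5544 days = 5544 × 86400 s = 4.790016×10^8 s: μ = 4π²r³/T² = 1.32676×10^11 km³/s².
In km: r₁ = 1.23 × 1.496×10^8 = 1.84008×10^8 km; r₂ = 6.13 × 1.496×10^8 = 9.17048×10^8 km.
Semi-major axis of the transfer orbit: a_t = (1.84008×10^8 + 9.17048×10^8)/2 = 5.50528×10^8 km.
Circular speed at r₁: v₁ = √(μ/r₁) = √(1.32676×10^11/1.84008×10^8) = 26.8521 km/s.
Transfer-orbit speed at r₁ (v² = μ(2/r − 1/a)): v_p = √[μ(2/r₁ − 1/a_t)] = 34.6565 km/s.
First burn Δv₁ = |v_p − v₁| = 7.804 km/s.
At r₂, v₂ = √(μ/r₂) = 12.028 km/s.
Transfer-orbit speed at r₂: v_a = √[μ(2/r₂ − 1/a_t)] = 6.9539 km/s.
Second burn Δv₂ = |v₂ − v_a| = 5.074 km/s.
Total Δv = Δv₁ + Δv₂ = 12.88 km/s.

Δv = 12880 m/s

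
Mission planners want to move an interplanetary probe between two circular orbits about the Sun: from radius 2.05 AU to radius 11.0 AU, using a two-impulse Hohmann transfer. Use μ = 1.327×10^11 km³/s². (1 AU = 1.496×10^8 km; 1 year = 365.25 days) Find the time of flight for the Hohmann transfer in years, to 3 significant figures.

t = 8.33 years

In km: r₁ = 2.05 × 1.496×10^8 = 3.0668×10^8 km; r₂ = 11.0 × 1.496×10^8 = 1.6456×10^9 km.
Semi-major axis of the transfer orbit: a_t = (3.0668×10^8 + 1.6456×10^9)/2 = 9.7614×10^8 km.
By Kepler's third law the transfer-orbit period is T = 2π√(a_t³/μ), so t = T/2 = 2.630×10^8 s.
Converting: 2.630×10^8 s ÷ 3.15576×10^7 s/year (365.25 × 86400) = 8.33 years.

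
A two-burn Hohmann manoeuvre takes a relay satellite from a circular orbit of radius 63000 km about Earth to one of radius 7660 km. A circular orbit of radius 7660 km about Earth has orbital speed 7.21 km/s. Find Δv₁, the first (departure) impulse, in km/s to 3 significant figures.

Δv₁ = 1.34 km/s

From the circular-orbit relation v² = μ/r at r = 7660 km: μ = v²r = (7.21)² × 7660 = 3.98198×10^5 km³/s².
Transfer-ellipse semi-major axis a_t = (r₁ + r₂)/2 = (63000 + 7660)/2 = 35330 km.
On the circular orbit at r = 63000 km, v_c = √(μ/r) = 2.514 km/s.
Transfer-orbit speed at the same r (vis-viva, a = a_t): v_t = √[μ(2/r − 1/a_t)] = 1.171 km/s.
Δv₁ = |v_t − v_c| = |1.171 − 2.514| = 1.343 km/s.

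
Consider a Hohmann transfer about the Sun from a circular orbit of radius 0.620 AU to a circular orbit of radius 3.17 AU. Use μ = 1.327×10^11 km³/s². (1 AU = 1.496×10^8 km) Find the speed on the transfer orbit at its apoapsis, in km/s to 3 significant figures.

v = 9.57 km/s

In km: r₁ = 0.620 × 1.496×10^8 = 9.2752×10^7 km; r₂ = 3.17 × 1.496×10^8 = 4.74232×10^8 km.
Semi-major axis of the transfer orbit: a_t = (9.2752×10^7 + 4.74232×10^8)/2 = 2.83492×10^8 km.
At apoapsis, r = 4.74232×10^8 km.
From the vis-viva equation, v = √[μ(2/r − 1/a_t)] = 9.568 km/s.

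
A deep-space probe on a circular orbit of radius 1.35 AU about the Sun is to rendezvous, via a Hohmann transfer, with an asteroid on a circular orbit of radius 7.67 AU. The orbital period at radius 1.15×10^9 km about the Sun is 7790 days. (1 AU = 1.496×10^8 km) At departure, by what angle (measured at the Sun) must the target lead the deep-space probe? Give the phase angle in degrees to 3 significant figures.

φ = 98.8°

From Kepler's third law T² = 4π²r³/μ at r = 1.15×10^9 km, T = 7790 days = 7790 × 86400 s = 6.73056×10^8 s: μ = 4π²r³/T² = 1.32541×10^11 km³/s².
In km: r₁ = 1.35 × 1.496×10^8 = 2.0196×10^8 km; r₂ = 7.67 × 1.496×10^8 = 1.147432×10^9 km.
Transfer-ellipse semi-major axis a_t = (r₁ + r₂)/2 = (2.0196×10^8 + 1.147432×10^9)/2 = 6.74696×10^8 km.
Transfer time t = π√(a_t³/μ) = 1.5123×10^8 s.
The target's mean motion on its circular orbit is ω₂ = √(μ/r₂³) = 9.3667×10^-9 rad/s.
Angle swept by the target during transfer: ω₂·t = 1.4165 rad = 81.16°.
Arrival is 180° from departure on the ellipse, so φ = 180° − 81.16° = 98.8°.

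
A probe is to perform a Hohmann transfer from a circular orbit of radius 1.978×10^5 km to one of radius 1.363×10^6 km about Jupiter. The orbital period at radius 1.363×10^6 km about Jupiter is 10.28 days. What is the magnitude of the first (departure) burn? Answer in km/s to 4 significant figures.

Δv₁ = 8.139 km/s

From Kepler's third law T² = 4π²r³/μ at r = 1.363×10^6 km, T = 10.28 days = 10.28 × 86400 s = 8.88192×10^5 s: μ = 4π²r³/T² = 1.26717×10^8 km³/s².
The Hohmann ellipse has a_t = (r₁ + r₂)/2 = 7.804×10^5 km.
Circular speed at r = 1.978×10^5 km: v_c = √(μ/r) = 25.311 km/s.
Vis-viva on the transfer ellipse at r = 1.978×10^5 km gives v_t = √[μ(2/r − 1/a_t)] = 33.450 km/s.
Δv₁ = |v_t − v_c| = |33.450 − 25.311| = 8.139 km/s.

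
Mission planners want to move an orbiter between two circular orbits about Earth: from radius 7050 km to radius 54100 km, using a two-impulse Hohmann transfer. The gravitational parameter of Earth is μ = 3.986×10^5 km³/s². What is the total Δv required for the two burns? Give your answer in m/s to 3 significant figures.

The Hohmann ellipse has a_t = (r₁ + r₂)/2 = 30575 km.
At r₁ the circular-orbit speed is v₁ = √(μ/r₁) = 7.5192 km/s.
On the transfer ellipse at r₁, v² = μ(2/r − 1/a) gives v_p = √[μ(2/r₁ − 1/a_t)] = 10.002 km/s.
First burn Δv₁ = |v_p − v₁| = 2.483 km/s.
Circular speed at r₂: v₂ = √(μ/r₂) = 2.714 km/s.
Transfer-orbit speed at r₂: v_a = √[μ(2/r₂ − 1/a_t)] = 1.303 km/s.
Second burn Δv₂ = |v₂ − v_a| = 1.411 km/s.
Total Δv = Δv₁ + Δv₂ = 3.894 km/s.

Δv = 3890 m/s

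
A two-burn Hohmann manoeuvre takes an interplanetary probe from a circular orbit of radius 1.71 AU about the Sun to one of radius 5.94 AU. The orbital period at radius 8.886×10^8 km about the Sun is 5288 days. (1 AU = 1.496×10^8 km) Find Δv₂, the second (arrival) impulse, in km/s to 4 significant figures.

Δv₂ = 4.049 km/s

From Kepler's third law T² = 4π²r³/μ at r = 8.886×10^8 km, T = 5288 days = 5288 × 86400 s = 4.568832×10^8 s: μ = 4π²r³/T² = 1.32699×10^11 km³/s².
In km: r₁ = 1.71 × 1.496×10^8 = 2.55816×10^8 km; r₂ = 5.94 × 1.496×10^8 = 8.88624×10^8 km.
Transfer-ellipse semi-major axis a_t = (r₁ + r₂)/2 = (2.55816×10^8 + 8.88624×10^8)/2 = 5.7222×10^8 km.
Circular speed at r = 8.88624×10^8 km: v_c = √(μ/r) = 12.22 km/s.
Vis-viva on the transfer ellipse at r = 8.88624×10^8 km gives v_t = √[μ(2/r − 1/a_t)] = 8.171 km/s.
Δv₂ = |v_t − v_c| = |8.171 − 12.22| = 4.049 km/s.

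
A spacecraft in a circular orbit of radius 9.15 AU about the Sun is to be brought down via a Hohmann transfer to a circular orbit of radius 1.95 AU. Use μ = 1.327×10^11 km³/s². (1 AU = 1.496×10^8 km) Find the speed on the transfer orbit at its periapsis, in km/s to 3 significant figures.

In km: r₁ = 9.15 × 1.496×10^8 = 1.36884×10^9 km; r₂ = 1.95 × 1.496×10^8 = 2.9172×10^8 km.
Semi-major axis of the transfer orbit: a_t = (1.36884×10^9 + 2.9172×10^8)/2 = 8.3028×10^8 km.
At periapsis, r = 2.9172×10^8 km.
Applying v² = μ(2/r − 1/a_t): v = 27.39 km/s.

v = 27.4 km/s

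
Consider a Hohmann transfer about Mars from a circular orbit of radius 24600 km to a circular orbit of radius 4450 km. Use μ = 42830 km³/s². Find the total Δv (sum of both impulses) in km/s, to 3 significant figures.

Semi-major axis of the transfer orbit: a_t = (24600 + 4450)/2 = 14525 km.
Circular speed at r₁: v₁ = √(μ/r₁) = √(42830/24600) = 1.31949 km/s.
On the transfer ellipse at r₁, vis-viva gives v_a = √[μ(2/r₁ − 1/a_t)] = 0.730346 km/s.
First burn Δv₁ = |v_a − v₁| = 0.5891 km/s.
Circular speed at r₂: v₂ = √(μ/r₂) = 3.102 km/s.
Transfer-orbit speed at r₂: v_p = √[μ(2/r₂ − 1/a_t)] = 4.037 km/s.
Second burn Δv₂ = |v₂ − v_p| = 0.9350 km/s.
Δv = Δv₁ + Δv₂ = 0.5891 + 0.9350 = 1.524 km/s.

Δv = 1.52 km/s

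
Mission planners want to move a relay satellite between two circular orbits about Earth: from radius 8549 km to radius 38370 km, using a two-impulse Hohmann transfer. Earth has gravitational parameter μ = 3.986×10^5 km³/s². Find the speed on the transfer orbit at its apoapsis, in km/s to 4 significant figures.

Semi-major axis of the transfer orbit: a_t = (8549 + 38370)/2 = 23459.5 km.
The apoapsis of the transfer ellipse is at r = 38370 km.
Vis-viva: v = √[μ(2/r − 1/a_t)] = √[3.986×10^5 × (2/38370 − 1/23459.5)] = 1.946 km/s.

v = 1.946 km/s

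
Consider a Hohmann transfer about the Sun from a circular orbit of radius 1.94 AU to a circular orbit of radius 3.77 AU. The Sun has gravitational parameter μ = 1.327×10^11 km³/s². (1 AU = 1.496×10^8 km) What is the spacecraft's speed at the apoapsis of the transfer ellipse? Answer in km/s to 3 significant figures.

v = 12.6 km/s

In km: r₁ = 1.94 × 1.496×10^8 = 2.90224×10^8 km; r₂ = 3.77 × 1.496×10^8 = 5.63992×10^8 km.
The Hohmann ellipse has a_t = (r₁ + r₂)/2 = 4.27108×10^8 km.
At apoapsis, r = 5.63992×10^8 km.
Vis-viva: v = √[μ(2/r − 1/a_t)] = √[1.327×10^11 × (2/5.63992×10^8 − 1/4.27108×10^8)] = 12.64 km/s.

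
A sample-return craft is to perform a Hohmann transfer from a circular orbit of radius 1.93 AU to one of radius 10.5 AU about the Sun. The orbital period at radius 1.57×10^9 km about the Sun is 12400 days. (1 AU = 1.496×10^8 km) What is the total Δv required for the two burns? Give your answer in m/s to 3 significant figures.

Δv = 10500 m/s

From Kepler's third law T² = 4π²r³/μ at r = 1.57×10^9 km, T = 12400 days = 12400 × 86400 s = 1.07136×10^9 s: μ = 4π²r³/T² = 1.33103×10^11 km³/s².
In km: r₁ = 1.93 × 1.496×10^8 = 2.88728×10^8 km; r₂ = 10.5 × 1.496×10^8 = 1.5708×10^9 km.
Transfer-ellipse semi-major axis a_t = (r₁ + r₂)/2 = (2.88728×10^8 + 1.5708×10^9)/2 = 9.29764×10^8 km.
At r₁ the circular-orbit speed is v₁ = √(μ/r₁) = 21.471 km/s.
On the transfer ellipse at r₁, vis-viva gives v_p = √[μ(2/r₁ − 1/a_t)] = 27.908 km/s.
First burn Δv₁ = |v_p − v₁| = 6.437 km/s.
Circular speed at r₂: v₂ = √(μ/r₂) = 9.20521 km/s.
Transfer-orbit speed at r₂: v_a = √[μ(2/r₂ − 1/a_t)] = 5.12970 km/s.
Second burn Δv₂ = |v₂ − v_a| = 4.076 km/s.
Total Δv = Δv₁ + Δv₂ = 10.51 km/s.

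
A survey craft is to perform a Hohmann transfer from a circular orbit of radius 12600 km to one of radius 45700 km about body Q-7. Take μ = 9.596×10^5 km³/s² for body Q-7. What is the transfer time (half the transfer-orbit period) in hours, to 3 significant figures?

t = 4.43 hours

Semi-major axis of the transfer orbit: a_t = (12600 + 45700)/2 = 29150 km.
Half the transfer-orbit period gives t = π√(a_t³/μ) = 15960 s.
Converting: 15960 s ÷ 3600 s/hour = 4.43 hours.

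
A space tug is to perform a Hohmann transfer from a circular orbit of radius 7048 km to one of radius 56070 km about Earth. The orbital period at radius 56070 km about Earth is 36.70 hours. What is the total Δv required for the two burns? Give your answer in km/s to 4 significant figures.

Δv = 3.910 km/s

From Kepler's third law T² = 4π²r³/μ at r = 56070 km, T = 36.70 hours = 36.70 × 3600 s = 1.3212×10^5 s: μ = 4π²r³/T² = 3.98671×10^5 km³/s².
Semi-major axis of the transfer orbit: a_t = (7048 + 56070)/2 = 31559 km.
Circular speed at r₁: v₁ = √(μ/r₁) = √(3.98671×10^5/7048) = 7.5210 km/s.
On the transfer ellipse at r₁, vis-viva equation gives v_p = √[μ(2/r₁ − 1/a_t)] = 10.025 km/s.
First burn Δv₁ = |v_p − v₁| = 2.504 km/s.
At r₂, v₂ = √(μ/r₂) = 2.6665 km/s.
Transfer-orbit speed at r₂: v_a = √[μ(2/r₂ − 1/a_t)] = 1.2601 km/s.
Second burn Δv₂ = |v₂ − v_a| = 1.406 km/s.
Total Δv = Δv₁ + Δv₂ = 3.910 km/s.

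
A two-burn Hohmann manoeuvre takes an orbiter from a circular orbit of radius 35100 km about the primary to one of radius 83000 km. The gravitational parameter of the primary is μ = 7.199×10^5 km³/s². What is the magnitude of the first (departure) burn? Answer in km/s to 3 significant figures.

Semi-major axis of the transfer orbit: a_t = (35100 + 83000)/2 = 59050 km.
Circular speed at r = 35100 km: v_c = √(μ/r) = 4.5288 km/s.
Vis-viva on the transfer ellipse at r = 35100 km gives v_t = √[μ(2/r − 1/a_t)] = 5.3692 km/s.
Δv₁ = |v_t − v_c| = |5.3692 − 4.5288| = 0.8404 km/s.

Δv₁ = 0.840 km/s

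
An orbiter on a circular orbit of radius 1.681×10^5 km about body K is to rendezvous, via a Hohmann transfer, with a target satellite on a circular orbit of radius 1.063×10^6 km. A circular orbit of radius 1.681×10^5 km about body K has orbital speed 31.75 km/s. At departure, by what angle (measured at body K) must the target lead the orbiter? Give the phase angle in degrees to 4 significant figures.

From the circular-orbit relation v² = μ/r at r = 1.681×10^5 km: μ = v²r = (31.75)² × 1.681×10^5 = 1.69455×10^8 km³/s².
Semi-major axis of the transfer orbit: a_t = (1.681×10^5 + 1.063×10^6)/2 = 6.1555×10^5 km.
Transfer time t = π√(a_t³/μ) = 1.16551×10^5 s.
The target's mean motion on its circular orbit is ω₂ = √(μ/r₂³) = 1.18776×10^-5 rad/s.
Angle swept by the target during transfer: ω₂·t = 1.38435 rad = 79.32°.
The orbiter traverses 180° on the transfer ellipse, so the target must lead by 180° − 79.32° = 100.7°.

φ = 100.7°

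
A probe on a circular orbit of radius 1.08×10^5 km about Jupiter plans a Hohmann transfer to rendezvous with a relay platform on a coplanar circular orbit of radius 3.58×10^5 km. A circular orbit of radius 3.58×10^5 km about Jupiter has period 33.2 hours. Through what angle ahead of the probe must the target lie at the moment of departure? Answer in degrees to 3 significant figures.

φ = 85.5°

From Kepler's third law T² = 4π²r³/μ at r = 3.58×10^5 km, T = 33.2 hours = 33.2 × 3600 s = 1.1952×10^5 s: μ = 4π²r³/T² = 1.26802×10^8 km³/s².
Transfer-ellipse semi-major axis a_t = (r₁ + r₂)/2 = (1.080×10^5 + 3.580×10^5)/2 = 2.330×10^5 km.
The half-period of the transfer ellipse is t = π√(a_t³/μ) = 31378 s.
Target angular speed ω₂ = √(μ/r₂³) = 5.2570×10^-5 rad/s.
Angle swept by the target during transfer: ω₂·t = 1.6495 rad = 94.51°.
Arrival is 180° from departure on the ellipse, so φ = 180° − 94.51° = 85.5°.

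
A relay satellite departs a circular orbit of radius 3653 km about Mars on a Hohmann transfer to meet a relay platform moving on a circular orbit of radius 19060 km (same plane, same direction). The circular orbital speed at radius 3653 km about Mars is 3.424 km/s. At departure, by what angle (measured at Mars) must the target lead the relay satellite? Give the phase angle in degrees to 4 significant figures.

From the circular-orbit relation v² = μ/r at r = 3653 km: μ = v²r = (3.424)² × 3653 = 42827.0 km³/s².
Transfer-ellipse semi-major axis a_t = (r₁ + r₂)/2 = (3653 + 19060)/2 = 11356.5 km.
Transfer time t = π√(a_t³/μ) = 18370 s.
Target angular speed ω₂ = √(μ/r₂³) = 7.865×10^-5 rad/s.
Angle swept by the target during transfer: ω₂·t = 1.445 rad = 82.79°.
The relay satellite traverses 180° on the transfer ellipse, so the target must lead by 180° − 82.79° = 97.21°.

φ = 97.21°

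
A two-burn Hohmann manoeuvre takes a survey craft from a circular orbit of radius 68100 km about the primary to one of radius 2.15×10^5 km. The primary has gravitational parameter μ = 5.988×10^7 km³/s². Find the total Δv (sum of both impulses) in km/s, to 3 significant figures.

Δv = 12.0 km/s

The Hohmann ellipse has a_t = (r₁ + r₂)/2 = 1.4155×10^5 km.
Circular speed at r₁: v₁ = √(μ/r₁) = √(5.988×10^7/68100) = 29.6529 km/s.
On the transfer ellipse at r₁, vis-viva gives v_p = √[μ(2/r₁ − 1/a_t)] = 36.5453 km/s.
First burn Δv₁ = |v_p − v₁| = 6.8924 km/s.
Circular speed at r₂: v₂ = √(μ/r₂) = 16.6887 km/s.
Transfer-orbit speed at r₂: v_a = √[μ(2/r₂ − 1/a_t)] = 11.5755 km/s.
Second burn Δv₂ = |v₂ − v_a| = 5.1132 km/s.
Δv = Δv₁ + Δv₂ = 6.8924 + 5.1132 = 12.01 km/s.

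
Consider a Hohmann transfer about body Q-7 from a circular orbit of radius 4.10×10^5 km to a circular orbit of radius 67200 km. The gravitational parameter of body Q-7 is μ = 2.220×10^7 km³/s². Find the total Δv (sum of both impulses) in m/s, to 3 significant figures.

Δv = 9100 m/s

Transfer-ellipse semi-major axis a_t = (r₁ + r₂)/2 = (4.100×10^5 + 67200)/2 = 2.386×10^5 km.
Circular speed at r₁: v₁ = √(μ/r₁) = √(2.220×10^7/4.100×10^5) = 7.358 km/s.
Transfer-orbit speed at r₁ (vis-viva): v_a = √[μ(2/r₁ − 1/a_t)] = 3.905 km/s.
First burn Δv₁ = |v_a − v₁| = 3.453 km/s.
At r₂, v₂ = √(μ/r₂) = 18.18 km/s.
Transfer-orbit speed at r₂: v_p = √[μ(2/r₂ − 1/a_t)] = 23.83 km/s.
Second burn Δv₂ = |v₂ − v_p| = 5.650 km/s.
Δv = Δv₁ + Δv₂ = 3.453 + 5.650 = 9.103 km/s.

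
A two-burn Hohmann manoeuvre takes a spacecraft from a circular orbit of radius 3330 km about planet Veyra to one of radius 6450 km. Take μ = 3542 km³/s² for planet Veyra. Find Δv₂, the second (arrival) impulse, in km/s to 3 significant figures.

Semi-major axis of the transfer orbit: a_t = (3330 + 6450)/2 = 4890 km.
Circular speed at r = 6450 km: v_c = √(μ/r) = 0.7410 km/s.
Transfer-orbit speed at the same r (vis-viva, a = a_t): v_t = √[μ(2/r − 1/a_t)] = 0.6115 km/s.
Δv₂ = |v_t − v_c| = |0.6115 − 0.7410| = 0.1295 km/s.

Δv₂ = 0.130 km/s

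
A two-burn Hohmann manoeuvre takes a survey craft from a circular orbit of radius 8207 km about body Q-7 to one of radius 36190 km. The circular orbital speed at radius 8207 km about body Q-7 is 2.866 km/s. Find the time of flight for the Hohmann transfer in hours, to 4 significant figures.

From the circular-orbit relation v² = μ/r at r = 8207 km: μ = v²r = (2.866)² × 8207 = 67411.9 km³/s².
The Hohmann ellipse has a_t = (r₁ + r₂)/2 = 22198.5 km.
Transfer time t = π√(a_t³/μ) = π√((22198.5)³ / 67411.9) = 40020 s.
Converting: 40020 s ÷ 3600 s/hour = 11.12 hours.

t = 11.12 hours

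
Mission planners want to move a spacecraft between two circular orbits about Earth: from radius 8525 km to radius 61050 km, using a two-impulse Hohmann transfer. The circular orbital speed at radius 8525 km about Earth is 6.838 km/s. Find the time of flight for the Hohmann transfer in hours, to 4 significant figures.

t = 8.968 hours

From the circular-orbit relation v² = μ/r at r = 8525 km: μ = v²r = (6.838)² × 8525 = 3.98614×10^5 km³/s².
The Hohmann ellipse has a_t = (r₁ + r₂)/2 = 34787.5 km.
By Kepler's third law the transfer-orbit period is T = 2π√(a_t³/μ), so t = T/2 = 32286 s.
Converting: 32286 s ÷ 3600 s/hour = 8.968 hours.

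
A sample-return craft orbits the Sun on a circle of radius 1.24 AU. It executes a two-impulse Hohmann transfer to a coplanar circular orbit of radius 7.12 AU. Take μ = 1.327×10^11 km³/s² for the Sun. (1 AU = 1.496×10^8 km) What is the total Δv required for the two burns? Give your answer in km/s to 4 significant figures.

Δv = 13.24 km/s

In km: r₁ = 1.24 × 1.496×10^8 = 1.85504×10^8 km; r₂ = 7.12 × 1.496×10^8 = 1.065152×10^9 km.
Semi-major axis of the transfer orbit: a_t = (1.85504×10^8 + 1.065152×10^9)/2 = 6.25328×10^8 km.
Circular speed at r₁: v₁ = √(μ/r₁) = √(1.327×10^11/1.85504×10^8) = 26.746 km/s.
Transfer-orbit speed at r₁ (v² = μ(2/r − 1/a)): v_p = √[μ(2/r₁ − 1/a_t)] = 34.907 km/s.
First burn Δv₁ = |v_p − v₁| = 8.161 km/s.
At r₂, v₂ = √(μ/r₂) = 11.1617 km/s.
Transfer-orbit speed at r₂: v_a = √[μ(2/r₂ − 1/a_t)] = 6.07928 km/s.
Second burn Δv₂ = |v₂ − v_a| = 5.082 km/s.
Δv = Δv₁ + Δv₂ = 8.161 + 5.082 = 13.24 km/s.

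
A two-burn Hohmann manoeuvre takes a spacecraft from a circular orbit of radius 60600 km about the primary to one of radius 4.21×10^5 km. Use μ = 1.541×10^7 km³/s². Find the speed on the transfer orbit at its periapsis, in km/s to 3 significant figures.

Semi-major axis of the transfer orbit: a_t = (60600 + 4.210×10^5)/2 = 2.408×10^5 km.
The periapsis of the transfer ellipse is at r = 60600 km.
From the vis-viva equation, v = √[μ(2/r − 1/a_t)] = 21.09 km/s.

v = 21.1 km/s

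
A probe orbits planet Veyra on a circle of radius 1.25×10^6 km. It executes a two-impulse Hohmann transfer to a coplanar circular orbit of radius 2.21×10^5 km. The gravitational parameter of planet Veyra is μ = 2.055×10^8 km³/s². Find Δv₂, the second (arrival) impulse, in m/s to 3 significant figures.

Δv₂ = 9260 m/s

Transfer-ellipse semi-major axis a_t = (r₁ + r₂)/2 = (1.250×10^6 + 2.210×10^5)/2 = 7.355×10^5 km.
On the circular orbit at r = 2.210×10^5 km, v_c = √(μ/r) = 30.49 km/s.
Transfer-orbit speed at the same r (vis-viva, a = a_t): v_t = √[μ(2/r − 1/a_t)] = 39.75 km/s.
Δv₂ = |v_t − v_c| = |39.75 − 30.49| = 9.260 km/s.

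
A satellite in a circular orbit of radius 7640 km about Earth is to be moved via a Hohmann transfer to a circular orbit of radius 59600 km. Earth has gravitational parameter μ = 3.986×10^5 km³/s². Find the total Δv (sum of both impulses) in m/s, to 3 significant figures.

Δv = 3750 m/s

The Hohmann ellipse has a_t = (r₁ + r₂)/2 = 33620 km.
At r₁ the circular-orbit speed is v₁ = √(μ/r₁) = 7.223 km/s.
On the transfer ellipse at r₁, vis-viva gives v_p = √[μ(2/r₁ − 1/a_t)] = 9.617 km/s.
First burn Δv₁ = |v_p − v₁| = 2.394 km/s.
At r₂, v₂ = √(μ/r₂) = 2.586 km/s.
Transfer-orbit speed at r₂: v_a = √[μ(2/r₂ − 1/a_t)] = 1.233 km/s.
Second burn Δv₂ = |v₂ − v_a| = 1.353 km/s.
Δv = Δv₁ + Δv₂ = 2.394 + 1.353 = 3.747 km/s.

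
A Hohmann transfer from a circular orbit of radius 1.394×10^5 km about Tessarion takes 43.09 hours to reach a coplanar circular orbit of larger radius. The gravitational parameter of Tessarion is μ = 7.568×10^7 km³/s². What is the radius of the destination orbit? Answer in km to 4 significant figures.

Transfer time t = 43.09 hours = 1.55124×10^5 s, and t = π√(a_t³/μ).
So a_t = (μ t²/π²)^(1/3) = (7.568×10^7 × (1.55124×10^5)² / π²)^(1/3) = 5.6931×10^5 km.
Since a_t = (r₁ + r₂)/2, r₂ = 2a_t − r₁ = 2×5.6931×10^5 − 1.394×10^5 = 9.9922×10^5 km.

r₂ = 9.992×10^5 km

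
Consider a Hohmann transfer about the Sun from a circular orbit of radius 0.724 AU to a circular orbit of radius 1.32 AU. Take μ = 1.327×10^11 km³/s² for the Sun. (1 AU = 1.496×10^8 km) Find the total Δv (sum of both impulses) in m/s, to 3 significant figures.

Δv = 8880 m/s

In km: r₁ = 0.724 × 1.496×10^8 = 1.083104×10^8 km; r₂ = 1.32 × 1.496×10^8 = 1.97472×10^8 km.
Semi-major axis of the transfer orbit: a_t = (1.083104×10^8 + 1.97472×10^8)/2 = 1.528912×10^8 km.
At r₁ the circular-orbit speed is v₁ = √(μ/r₁) = 35.003 km/s.
On the transfer ellipse at r₁, vis-viva gives v_p = √[μ(2/r₁ − 1/a_t)] = 39.780 km/s.
First burn Δv₁ = |v_p − v₁| = 4.777 km/s.
At r₂, v₂ = √(μ/r₂) = 25.923 km/s.
Transfer-orbit speed at r₂: v_a = √[μ(2/r₂ − 1/a_t)] = 21.819 km/s.
Second burn Δv₂ = |v₂ − v_a| = 4.104 km/s.
Δv = Δv₁ + Δv₂ = 4.777 + 4.104 = 8.881 km/s.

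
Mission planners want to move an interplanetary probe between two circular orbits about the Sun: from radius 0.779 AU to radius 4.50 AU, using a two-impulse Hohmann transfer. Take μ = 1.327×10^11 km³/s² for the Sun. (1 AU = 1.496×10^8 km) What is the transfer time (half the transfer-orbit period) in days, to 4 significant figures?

In km: r₁ = 0.779 × 1.496×10^8 = 1.165384×10^8 km; r₂ = 4.50 × 1.496×10^8 = 6.732×10^8 km.
Transfer-ellipse semi-major axis a_t = (r₁ + r₂)/2 = (1.165384×10^8 + 6.732×10^8)/2 = 3.948692×10^8 km.
Transfer time t = π√(a_t³/μ) = π√((3.948692×10^8)³ / 1.327×10^11) = 6.767×10^7 s.
Converting: 6.767×10^7 s ÷ 86400 s/day = 783.2 days.

t = 783.2 days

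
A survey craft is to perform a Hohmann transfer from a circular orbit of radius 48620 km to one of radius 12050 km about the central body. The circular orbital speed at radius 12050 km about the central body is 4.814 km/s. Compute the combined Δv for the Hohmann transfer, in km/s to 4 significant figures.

Δv = 2.167 km/s

From the circular-orbit relation v² = μ/r at r = 12050 km: μ = v²r = (4.814)² × 12050 = 2.79254×10^5 km³/s².
Transfer-ellipse semi-major axis a_t = (r₁ + r₂)/2 = (48620 + 12050)/2 = 30335 km.
Circular speed at r₁: v₁ = √(μ/r₁) = √(2.79254×10^5/48620) = 2.3966 km/s.
Transfer-orbit speed at r₁ (v² = μ(2/r − 1/a)): v_a = √[μ(2/r₁ − 1/a_t)] = 1.5105 km/s.
First burn Δv₁ = |v_a − v₁| = 0.8861 km/s.
Circular speed at r₂: v₂ = √(μ/r₂) = 4.814 km/s.
Transfer-orbit speed at r₂: v_p = √[μ(2/r₂ − 1/a_t)] = 6.095 km/s.
Second burn Δv₂ = |v₂ − v_p| = 1.281 km/s.
Δv = Δv₁ + Δv₂ = 0.8861 + 1.281 = 2.167 km/s.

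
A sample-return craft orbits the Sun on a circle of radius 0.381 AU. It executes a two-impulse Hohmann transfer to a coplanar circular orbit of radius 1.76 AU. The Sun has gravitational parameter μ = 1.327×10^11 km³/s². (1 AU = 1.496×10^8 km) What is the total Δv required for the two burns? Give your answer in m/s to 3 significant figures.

In km: r₁ = 0.381 × 1.496×10^8 = 5.69976×10^7 km; r₂ = 1.76 × 1.496×10^8 = 2.63296×10^8 km.
Transfer-ellipse semi-major axis a_t = (r₁ + r₂)/2 = (5.69976×10^7 + 2.63296×10^8)/2 = 1.601468×10^8 km.
At r₁ the circular-orbit speed is v₁ = √(μ/r₁) = 48.25110 km/s.
On the transfer ellipse at r₁, v² = μ(2/r − 1/a) gives v_p = √[μ(2/r₁ − 1/a_t)] = 61.86858 km/s.
First burn Δv₁ = |v_p − v₁| = 13.617 km/s.
Circular speed at r₂: v₂ = √(μ/r₂) = 22.4498 km/s.
Transfer-orbit speed at r₂: v_a = √[μ(2/r₂ − 1/a_t)] = 13.3931 km/s.
Second burn Δv₂ = |v₂ − v_a| = 9.0567 km/s.
Total Δv = Δv₁ + Δv₂ = 22.67 km/s.

Δv = 22700 m/s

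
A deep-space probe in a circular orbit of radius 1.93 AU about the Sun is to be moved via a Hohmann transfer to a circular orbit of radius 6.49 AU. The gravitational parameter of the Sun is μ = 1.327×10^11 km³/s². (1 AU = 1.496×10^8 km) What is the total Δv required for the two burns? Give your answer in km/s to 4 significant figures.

Δv = 8.955 km/s

In km: r₁ = 1.93 × 1.496×10^8 = 2.88728×10^8 km; r₂ = 6.49 × 1.496×10^8 = 9.70904×10^8 km.
Transfer-ellipse semi-major axis a_t = (r₁ + r₂)/2 = (2.88728×10^8 + 9.70904×10^8)/2 = 6.29816×10^8 km.
At r₁ the circular-orbit speed is v₁ = √(μ/r₁) = 21.4383 km/s.
Transfer-orbit speed at r₁ (v² = μ(2/r − 1/a)): v_p = √[μ(2/r₁ − 1/a_t)] = 26.6178 km/s.
First burn Δv₁ = |v_p − v₁| = 5.1795 km/s.
At r₂, v₂ = √(μ/r₂) = 11.6909 km/s.
Transfer-orbit speed at r₂: v_a = √[μ(2/r₂ − 1/a_t)] = 7.91562 km/s.
Second burn Δv₂ = |v₂ − v_a| = 3.7753 km/s.
Δv = Δv₁ + Δv₂ = 5.1795 + 3.7753 = 8.955 km/s.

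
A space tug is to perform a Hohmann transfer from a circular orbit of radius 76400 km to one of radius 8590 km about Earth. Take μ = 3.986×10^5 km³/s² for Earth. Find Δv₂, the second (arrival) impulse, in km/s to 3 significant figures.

The Hohmann ellipse has a_t = (r₁ + r₂)/2 = 42495 km.
On the circular orbit at r = 8590 km, v_c = √(μ/r) = 6.812 km/s.
Vis-viva on the transfer ellipse at r = 8590 km gives v_t = √[μ(2/r − 1/a_t)] = 9.134 km/s.
Δv₂ = |v_t − v_c| = |9.134 − 6.812| = 2.322 km/s.

Δv₂ = 2.32 km/s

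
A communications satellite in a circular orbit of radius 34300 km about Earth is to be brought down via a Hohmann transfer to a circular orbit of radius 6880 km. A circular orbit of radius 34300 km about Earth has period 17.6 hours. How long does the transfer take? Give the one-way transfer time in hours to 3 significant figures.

From Kepler's third law T² = 4π²r³/μ at r = 34300 km, T = 17.6 hours = 17.6 × 3600 s = 63360 s: μ = 4π²r³/T² = 3.96837×10^5 km³/s².
The Hohmann ellipse has a_t = (r₁ + r₂)/2 = 20590 km.
Transfer time t = π√(a_t³/μ) = π√((20590)³ / 3.96837×10^5) = 14730 s.
Converting: 14730 s ÷ 3600 s/hour = 4.09 hours.

t = 4.09 hours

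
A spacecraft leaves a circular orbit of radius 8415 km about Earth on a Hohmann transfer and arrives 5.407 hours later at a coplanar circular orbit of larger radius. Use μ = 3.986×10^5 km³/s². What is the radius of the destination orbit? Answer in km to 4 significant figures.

r₂ = 41240 km

Transfer time t = 5.407 hours = 19465.2 s, and t = π√(a_t³/μ).
So a_t = (μ t²/π²)^(1/3) = (3.986×10^5 × (19465.2)² / π²)^(1/3) = 24827 km.
Since a_t = (r₁ + r₂)/2, r₂ = 2a_t − r₁ = 2×24827 − 8415 = 41239 km.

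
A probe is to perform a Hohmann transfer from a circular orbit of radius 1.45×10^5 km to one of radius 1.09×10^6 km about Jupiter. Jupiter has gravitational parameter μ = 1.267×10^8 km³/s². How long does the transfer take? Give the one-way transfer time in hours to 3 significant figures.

t = 37.6 hours

The Hohmann ellipse has a_t = (r₁ + r₂)/2 = 6.175×10^5 km.
Half the transfer-orbit period gives t = π√(a_t³/μ) = 1.354×10^5 s.
Converting: 1.354×10^5 s ÷ 3600 s/hour = 37.6 hours.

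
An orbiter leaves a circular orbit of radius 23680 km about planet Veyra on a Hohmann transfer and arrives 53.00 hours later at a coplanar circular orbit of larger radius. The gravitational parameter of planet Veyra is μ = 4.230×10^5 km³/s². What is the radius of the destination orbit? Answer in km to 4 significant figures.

r₂ = 2.083×10^5 km

Transfer time t = 53.00 hours = 1.908×10^5 s, and t = π√(a_t³/μ).
So a_t = (μ t²/π²)^(1/3) = (4.230×10^5 × (1.908×10^5)² / π²)^(1/3) = 1.1598×10^5 km.
Since a_t = (r₁ + r₂)/2, r₂ = 2a_t − r₁ = 2×1.1598×10^5 − 23680 = 2.0828×10^5 km.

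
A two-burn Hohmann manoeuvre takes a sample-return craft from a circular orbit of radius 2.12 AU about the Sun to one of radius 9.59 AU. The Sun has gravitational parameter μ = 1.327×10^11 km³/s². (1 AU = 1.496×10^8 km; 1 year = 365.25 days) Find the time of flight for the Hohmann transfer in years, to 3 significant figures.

t = 7.08 years

In km: r₁ = 2.12 × 1.496×10^8 = 3.17152×10^8 km; r₂ = 9.59 × 1.496×10^8 = 1.434664×10^9 km.
Semi-major axis of the transfer orbit: a_t = (3.17152×10^8 + 1.434664×10^9)/2 = 8.75908×10^8 km.
Half the transfer-orbit period gives t = π√(a_t³/μ) = 2.2356×10^8 s.
Converting: 2.2356×10^8 s ÷ 3.15576×10^7 s/year (365.25 × 86400) = 7.08 years.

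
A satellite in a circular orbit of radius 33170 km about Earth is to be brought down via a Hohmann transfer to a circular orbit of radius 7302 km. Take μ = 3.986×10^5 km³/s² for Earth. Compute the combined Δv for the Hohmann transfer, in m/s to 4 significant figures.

Transfer-ellipse semi-major axis a_t = (r₁ + r₂)/2 = (33170 + 7302)/2 = 20236 km.
Circular speed at r₁: v₁ = √(μ/r₁) = √(3.986×10^5/33170) = 3.4665 km/s.
On the transfer ellipse at r₁, v² = μ(2/r − 1/a) gives v_a = √[μ(2/r₁ − 1/a_t)] = 2.0824 km/s.
First burn Δv₁ = |v_a − v₁| = 1.384 km/s.
At r₂, v₂ = √(μ/r₂) = 7.388 km/s.
Transfer-orbit speed at r₂: v_p = √[μ(2/r₂ − 1/a_t)] = 9.459 km/s.
Second burn Δv₂ = |v₂ − v_p| = 2.071 km/s.
Δv = Δv₁ + Δv₂ = 1.384 + 2.071 = 3.455 km/s.

Δv = 3455 m/s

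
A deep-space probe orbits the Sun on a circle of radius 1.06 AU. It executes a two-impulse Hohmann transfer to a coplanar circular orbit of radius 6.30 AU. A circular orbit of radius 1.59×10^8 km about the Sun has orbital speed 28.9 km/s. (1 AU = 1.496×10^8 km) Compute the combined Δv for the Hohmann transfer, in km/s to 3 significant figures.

Δv = 14.4 km/s

From the circular-orbit relation v² = μ/r at r = 1.59×10^8 km: μ = v²r = (28.9)² × 1.59×10^8 = 1.32798×10^11 km³/s².
In km: r₁ = 1.06 × 1.496×10^8 = 1.58576×10^8 km; r₂ = 6.30 × 1.496×10^8 = 9.4248×10^8 km.
Semi-major axis of the transfer orbit: a_t = (1.58576×10^8 + 9.4248×10^8)/2 = 5.50528×10^8 km.
At r₁ the circular-orbit speed is v₁ = √(μ/r₁) = 28.9386 km/s.
On the transfer ellipse at r₁, vis-viva equation gives v_p = √[μ(2/r₁ − 1/a_t)] = 37.8638 km/s.
First burn Δv₁ = |v_p − v₁| = 8.9252 km/s.
At r₂, v₂ = √(μ/r₂) = 11.87026 km/s.
Transfer-orbit speed at r₂: v_a = √[μ(2/r₂ − 1/a_t)] = 6.370732 km/s.
Second burn Δv₂ = |v₂ − v_a| = 5.4995 km/s.
Δv = Δv₁ + Δv₂ = 8.9252 + 5.4995 = 14.42 km/s.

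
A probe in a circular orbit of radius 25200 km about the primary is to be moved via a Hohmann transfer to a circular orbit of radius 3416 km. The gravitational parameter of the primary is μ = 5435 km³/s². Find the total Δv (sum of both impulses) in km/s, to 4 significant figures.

Δv = 0.6501 km/s

The Hohmann ellipse has a_t = (r₁ + r₂)/2 = 14308 km.
Circular speed at r₁: v₁ = √(μ/r₁) = √(5435/25200) = 0.4644 km/s.
On the transfer ellipse at r₁, vis-viva equation gives v_a = √[μ(2/r₁ − 1/a_t)] = 0.2269 km/s.
First burn Δv₁ = |v_a − v₁| = 0.2375 km/s.
At r₂, v₂ = √(μ/r₂) = 1.2614 km/s.
Transfer-orbit speed at r₂: v_p = √[μ(2/r₂ − 1/a_t)] = 1.6740 km/s.
Second burn Δv₂ = |v₂ − v_p| = 0.4126 km/s.
Total Δv = Δv₁ + Δv₂ = 0.6501 km/s.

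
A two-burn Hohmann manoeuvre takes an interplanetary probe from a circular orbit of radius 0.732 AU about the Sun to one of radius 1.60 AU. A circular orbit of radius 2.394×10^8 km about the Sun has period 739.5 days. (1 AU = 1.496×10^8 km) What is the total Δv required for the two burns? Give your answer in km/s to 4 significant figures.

Δv = 10.86 km/s

From Kepler's third law T² = 4π²r³/μ at r = 2.394×10^8 km, T = 739.5 days = 739.5 × 86400 s = 6.38928×10^7 s: μ = 4π²r³/T² = 1.32687×10^11 km³/s².
In km: r₁ = 0.732 × 1.496×10^8 = 1.095072×10^8 km; r₂ = 1.60 × 1.496×10^8 = 2.3936×10^8 km.
Semi-major axis of the transfer orbit: a_t = (1.095072×10^8 + 2.3936×10^8)/2 = 1.744336×10^8 km.
At r₁ the circular-orbit speed is v₁ = √(μ/r₁) = 34.809 km/s.
On the transfer ellipse at r₁, vis-viva equation gives v_p = √[μ(2/r₁ − 1/a_t)] = 40.776 km/s.
First burn Δv₁ = |v_p − v₁| = 5.967 km/s.
Circular speed at r₂: v₂ = √(μ/r₂) = 23.544 km/s.
Transfer-orbit speed at r₂: v_a = √[μ(2/r₂ − 1/a_t)] = 18.655 km/s.
Second burn Δv₂ = |v₂ − v_a| = 4.889 km/s.
Δv = Δv₁ + Δv₂ = 5.967 + 4.889 = 10.86 km/s.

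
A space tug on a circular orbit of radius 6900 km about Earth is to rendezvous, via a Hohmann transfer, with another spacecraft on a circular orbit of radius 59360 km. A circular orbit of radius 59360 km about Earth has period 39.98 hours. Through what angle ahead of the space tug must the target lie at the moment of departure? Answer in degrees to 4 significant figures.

φ = 104.9°

From Kepler's third law T² = 4π²r³/μ at r = 59360 km, T = 39.98 hours = 39.98 × 3600 s = 1.43928×10^5 s: μ = 4π²r³/T² = 3.98612×10^5 km³/s².
Transfer-ellipse semi-major axis a_t = (r₁ + r₂)/2 = (6900 + 59360)/2 = 33130 km.
Transfer time t = π√(a_t³/μ) = 30006 s.
The target's mean motion on its circular orbit is ω₂ = √(μ/r₂³) = 4.3655×10^-5 rad/s.
Angle swept by the target during transfer: ω₂·t = 1.3099 rad = 75.052°.
The space tug traverses 180° on the transfer ellipse, so the target must lead by 180° − 75.052° = 104.9°.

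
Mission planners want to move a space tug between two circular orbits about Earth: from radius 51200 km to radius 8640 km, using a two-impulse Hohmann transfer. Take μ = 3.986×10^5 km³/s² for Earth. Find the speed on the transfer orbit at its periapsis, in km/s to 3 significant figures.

v = 8.89 km/s

Transfer-ellipse semi-major axis a_t = (r₁ + r₂)/2 = (51200 + 8640)/2 = 29920 km.
The periapsis of the transfer ellipse is at r = 8640 km.
From the vis-viva equation, v = √[μ(2/r − 1/a_t)] = 8.885 km/s.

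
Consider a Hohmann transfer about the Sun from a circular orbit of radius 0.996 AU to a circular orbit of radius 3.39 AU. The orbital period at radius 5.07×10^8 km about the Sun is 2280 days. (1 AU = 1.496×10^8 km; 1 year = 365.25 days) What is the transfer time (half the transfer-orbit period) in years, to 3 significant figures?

From Kepler's third law T² = 4π²r³/μ at r = 5.07×10^8 km, T = 2280 days = 2280 × 86400 s = 1.96992×10^8 s: μ = 4π²r³/T² = 1.32583×10^11 km³/s².
In km: r₁ = 0.996 × 1.496×10^8 = 1.490016×10^8 km; r₂ = 3.39 × 1.496×10^8 = 5.07144×10^8 km.
Transfer-ellipse semi-major axis a_t = (r₁ + r₂)/2 = (1.490016×10^8 + 5.07144×10^8)/2 = 3.280728×10^8 km.
Half the transfer-orbit period gives t = π√(a_t³/μ) = 5.127×10^7 s.
Converting: 5.127×10^7 s ÷ 3.15576×10^7 s/year (365.25 × 86400) = 1.62 years.

t = 1.62 years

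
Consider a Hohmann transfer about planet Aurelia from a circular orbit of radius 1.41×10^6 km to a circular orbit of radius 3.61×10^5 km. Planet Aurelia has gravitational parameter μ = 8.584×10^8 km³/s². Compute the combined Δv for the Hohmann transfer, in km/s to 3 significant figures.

Transfer-ellipse semi-major axis a_t = (r₁ + r₂)/2 = (1.410×10^6 + 3.610×10^5)/2 = 8.855×10^5 km.
Circular speed at r₁: v₁ = √(μ/r₁) = √(8.584×10^8/1.410×10^6) = 24.67 km/s.
On the transfer ellipse at r₁, v² = μ(2/r − 1/a) gives v_a = √[μ(2/r₁ − 1/a_t)] = 15.75 km/s.
First burn Δv₁ = |v_a − v₁| = 8.920 km/s.
Circular speed at r₂: v₂ = √(μ/r₂) = 48.76 km/s.
Transfer-orbit speed at r₂: v_p = √[μ(2/r₂ − 1/a_t)] = 61.53 km/s.
Second burn Δv₂ = |v₂ − v_p| = 12.77 km/s.
Δv = Δv₁ + Δv₂ = 8.920 + 12.77 = 21.69 km/s.

Δv = 21.7 km/s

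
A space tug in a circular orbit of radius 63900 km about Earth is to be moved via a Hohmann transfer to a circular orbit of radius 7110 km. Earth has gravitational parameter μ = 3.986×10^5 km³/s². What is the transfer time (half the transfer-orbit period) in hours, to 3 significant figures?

The Hohmann ellipse has a_t = (r₁ + r₂)/2 = 35505 km.
By Kepler's third law the transfer-orbit period is T = 2π√(a_t³/μ), so t = T/2 = 33290 s.
Converting: 33290 s ÷ 3600 s/hour = 9.25 hours.

t = 9.25 hours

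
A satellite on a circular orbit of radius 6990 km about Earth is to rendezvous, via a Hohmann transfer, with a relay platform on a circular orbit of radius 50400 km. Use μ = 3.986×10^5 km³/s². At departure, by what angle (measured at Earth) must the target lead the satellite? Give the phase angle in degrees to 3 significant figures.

φ = 103°

The Hohmann ellipse has a_t = (r₁ + r₂)/2 = 28695 km.
The half-period of the transfer ellipse is t = π√(a_t³/μ) = 24187 s.
The target's mean motion on its circular orbit is ω₂ = √(μ/r₂³) = 5.5799×10^-5 rad/s.
Angle swept by the target during transfer: ω₂·t = 1.3496 rad = 77.33°.
The satellite traverses 180° on the transfer ellipse, so the target must lead by 180° − 77.33° = 103°.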